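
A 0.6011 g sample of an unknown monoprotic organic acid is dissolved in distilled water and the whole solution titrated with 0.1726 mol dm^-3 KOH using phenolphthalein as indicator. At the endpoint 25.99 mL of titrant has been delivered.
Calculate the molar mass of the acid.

n(KOH) = 0.02599 L × 0.1726 mol/L = 4.486 × 10^-3 mol
n(HA) = 4.486 × 10^-3 mol (1:1 ratio)
M = m / n = 0.6011 g / 4.486 × 10^-3 mol = 134.0 g/mol

134.0 g/mol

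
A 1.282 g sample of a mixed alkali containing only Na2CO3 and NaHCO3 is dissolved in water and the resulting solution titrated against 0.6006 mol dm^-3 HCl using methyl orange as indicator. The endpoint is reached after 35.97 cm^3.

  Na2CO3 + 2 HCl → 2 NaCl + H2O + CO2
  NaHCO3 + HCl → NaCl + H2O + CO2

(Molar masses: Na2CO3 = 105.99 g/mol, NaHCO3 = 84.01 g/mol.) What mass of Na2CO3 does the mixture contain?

0.9106 g

n(HCl) = 0.03597 × 0.6006 = 0.02160 mol
Let x = n(Na2CO3), y = n(NaHCO3).
Titrant: 2x + 1y = 0.02160;  mass: 105.99x + 84.01y = 1.282
Solving, x = 8.591 × 10^-3 mol, y = 4.421 × 10^-3 mol
mass of Na2CO3 = 8.591 × 10^-3 × 105.99 = 0.9106 g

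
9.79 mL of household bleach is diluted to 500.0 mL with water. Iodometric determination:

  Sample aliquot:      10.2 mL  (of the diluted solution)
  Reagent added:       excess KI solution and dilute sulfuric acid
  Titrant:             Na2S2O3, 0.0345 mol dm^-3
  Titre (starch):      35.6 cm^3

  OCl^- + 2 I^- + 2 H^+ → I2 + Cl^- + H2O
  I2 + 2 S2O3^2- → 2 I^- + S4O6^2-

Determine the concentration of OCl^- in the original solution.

3.07 mol/L

n(S2O3^2-) = 0.0356 × 0.0345 = 1.23 × 10^-3 mol
n(I2) = n(S2O3^2-)/2 = 6.14 × 10^-4 mol
n(OCl^-) in the aliquot = 6.14 × 10^-4 mol (1:1 ratio)
[OCl^-]_dilute = 6.14 × 10^-4 / 0.0102 = 0.0602 mol/L
[OCl^-]_original = 0.0602 × 500.0/9.79 = 3.07 mol/L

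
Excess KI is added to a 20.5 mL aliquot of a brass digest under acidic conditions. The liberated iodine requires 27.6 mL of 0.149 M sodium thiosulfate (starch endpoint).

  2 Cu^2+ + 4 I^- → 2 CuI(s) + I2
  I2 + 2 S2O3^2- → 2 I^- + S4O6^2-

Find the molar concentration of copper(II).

n(S2O3^2-) = 0.0276 × 0.149 = 4.11 × 10^-3 mol
n(I2) = n(S2O3^2-)/2 = 2.06 × 10^-3 mol
From the 2:1 ratio, n(Cu2+) in the aliquot = 2/1 × 2.06 × 10^-3 = 4.11 × 10^-3 mol
[Cu2+] = 4.11 × 10^-3 / 0.0205 = 0.201 mol/L

0.201 M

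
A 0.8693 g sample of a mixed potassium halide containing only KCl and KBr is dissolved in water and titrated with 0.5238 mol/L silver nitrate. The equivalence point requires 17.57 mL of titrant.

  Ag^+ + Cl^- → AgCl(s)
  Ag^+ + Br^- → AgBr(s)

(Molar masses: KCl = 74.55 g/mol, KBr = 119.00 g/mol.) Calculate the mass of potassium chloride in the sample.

n(AgNO3) = 0.01757 × 0.5238 = 9.203 × 10^-3 mol
Let x = n(KCl), y = n(KBr).
Titrant: 1x + 1y = 9.203 × 10^-3;  mass: 74.55x + 119.00y = 0.8693
Solving, x = 5.082 × 10^-3 mol, y = 4.122 × 10^-3 mol
mass of KCl = 5.082 × 10^-3 × 74.55 = 0.3788 g

0.3788 g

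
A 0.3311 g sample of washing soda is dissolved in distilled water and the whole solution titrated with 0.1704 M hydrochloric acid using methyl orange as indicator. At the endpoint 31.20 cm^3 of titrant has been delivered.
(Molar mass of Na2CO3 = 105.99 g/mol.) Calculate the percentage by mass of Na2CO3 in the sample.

Na2CO3 + 2 HCl → 2 NaCl + H2O + CO2
n(HCl) = 0.03120 L × 0.1704 mol/L = 5.316 × 10^-3 mol
From the 1:2 ratio, n(Na2CO3) = 1/2 × 5.316 × 10^-3 = 2.658 × 10^-3 mol
mass of Na2CO3 = 2.658 × 10^-3 × 105.99 g/mol = 0.2817 g
% Na2CO3 = 0.2817 / 0.3311 × 100 = 85.09 %

85.09 %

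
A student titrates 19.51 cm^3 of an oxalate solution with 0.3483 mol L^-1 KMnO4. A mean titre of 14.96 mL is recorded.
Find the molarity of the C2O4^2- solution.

2 MnO4^- + 5 C2O4^2- + 16 H^+ → 2 Mn^2+ + 10 CO2 + 8 H2O
n(KMnO4) = 0.01496 L × 0.3483 mol/L = 5.211 × 10^-3 mol
From the 5:2 mole ratio, n(C2O4^2-) = 5/2 × 5.211 × 10^-3 = 0.01303 mol
[C2O4^2-] = 0.01303 mol / 0.01951 L = 0.6677 mol/L

0.6677 mol/L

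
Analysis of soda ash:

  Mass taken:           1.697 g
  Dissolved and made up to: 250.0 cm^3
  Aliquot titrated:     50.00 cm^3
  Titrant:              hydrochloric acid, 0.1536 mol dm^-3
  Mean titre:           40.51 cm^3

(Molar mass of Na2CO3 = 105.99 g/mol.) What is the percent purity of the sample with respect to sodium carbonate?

97.16 %

Na2CO3 + 2 HCl → 2 NaCl + H2O + CO2
n(HCl) per titration = 0.04051 × 0.1536 = 6.222 × 10^-3 mol
From the 1:2 ratio, n(Na2CO3) in each aliquot = 1/2 × 6.222 × 10^-3 = 3.111 × 10^-3 mol
n(Na2CO3) in the whole flask = 3.111 × 10^-3 × 250.0/50.00 = 0.01556 mol
mass of Na2CO3 = 0.01556 × 105.99 = 1.649 g
% Na2CO3 = 1.649 / 1.697 × 100 = 97.16 %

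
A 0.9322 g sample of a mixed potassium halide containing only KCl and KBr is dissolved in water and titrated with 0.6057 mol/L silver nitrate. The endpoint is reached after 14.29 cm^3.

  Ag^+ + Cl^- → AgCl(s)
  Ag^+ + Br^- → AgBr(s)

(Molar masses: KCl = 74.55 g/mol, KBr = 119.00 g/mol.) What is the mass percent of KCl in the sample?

n(AgNO3) = 0.01429 × 0.6057 = 8.655 × 10^-3 mol
Let x = n(KCl), y = n(KBr).
Titrant: 1x + 1y = 8.655 × 10^-3;  mass: 74.55x + 119.00y = 0.9322
Solving, x = 2.200 × 10^-3 mol, y = 6.455 × 10^-3 mol
mass of KCl = 2.200 × 10^-3 × 74.55 = 0.1640 g
% KCl = 0.1640 / 0.9322 × 100 = 17.60 %

17.60 %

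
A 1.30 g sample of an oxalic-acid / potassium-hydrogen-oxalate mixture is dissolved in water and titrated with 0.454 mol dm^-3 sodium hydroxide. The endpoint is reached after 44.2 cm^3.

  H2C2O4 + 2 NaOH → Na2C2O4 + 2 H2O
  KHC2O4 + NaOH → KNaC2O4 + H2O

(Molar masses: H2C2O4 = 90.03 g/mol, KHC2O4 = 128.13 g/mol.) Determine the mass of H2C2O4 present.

0.688 g

n(NaOH) = 0.0442 × 0.454 = 0.0201 mol
Let x = n(H2C2O4), y = n(KHC2O4).
Titrant: 2x + 1y = 0.0201;  mass: 90.03x + 128.13y = 1.30
Solving, x = 7.65 × 10^-3 mol, y = 4.77 × 10^-3 mol
mass of H2C2O4 = 7.65 × 10^-3 × 90.03 = 0.688 g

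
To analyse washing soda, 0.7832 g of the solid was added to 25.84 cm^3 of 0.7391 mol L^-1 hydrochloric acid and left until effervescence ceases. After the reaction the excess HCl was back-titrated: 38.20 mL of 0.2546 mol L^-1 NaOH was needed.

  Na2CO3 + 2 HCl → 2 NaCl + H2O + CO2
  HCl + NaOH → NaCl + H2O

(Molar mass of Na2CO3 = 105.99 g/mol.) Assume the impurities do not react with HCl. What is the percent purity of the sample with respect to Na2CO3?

63.42 %

n(HCl) added = 0.02584 × 0.7391 = 0.01910 mol
n(NaOH) used in back-titration = 0.03820 × 0.2546 = 9.726 × 10^-3 mol
n(HCl) left over = 9.726 × 10^-3 mol (1:1 ratio)
n(HCl) consumed by analyte = 0.01910 − 9.726 × 10^-3 = 9.373 × 10^-3 mol
From the 1:2 ratio, n(Na2CO3) = 1/2 × 9.373 × 10^-3 = 4.686 × 10^-3 mol
mass of Na2CO3 = 4.686 × 10^-3 × 105.99 = 0.4967 g
% Na2CO3 = 0.4967 / 0.7832 × 100 = 63.42 %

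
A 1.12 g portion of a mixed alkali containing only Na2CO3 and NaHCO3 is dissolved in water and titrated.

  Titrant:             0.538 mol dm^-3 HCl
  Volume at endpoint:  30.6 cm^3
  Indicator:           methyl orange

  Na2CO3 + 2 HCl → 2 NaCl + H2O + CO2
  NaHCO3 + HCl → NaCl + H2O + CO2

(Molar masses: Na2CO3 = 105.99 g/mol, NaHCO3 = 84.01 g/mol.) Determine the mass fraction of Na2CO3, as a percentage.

n(HCl) = 0.0306 × 0.538 = 0.0165 mol
Let x = n(Na2CO3), y = n(NaHCO3).
Titrant: 2x + 1y = 0.0165;  mass: 105.99x + 84.01y = 1.12
Solving, x = 4.24 × 10^-3 mol, y = 7.98 × 10^-3 mol
mass of Na2CO3 = 4.24 × 10^-3 × 105.99 = 0.449 g
% Na2CO3 = 0.449 / 1.12 × 100 = 40.1 %

40.1 %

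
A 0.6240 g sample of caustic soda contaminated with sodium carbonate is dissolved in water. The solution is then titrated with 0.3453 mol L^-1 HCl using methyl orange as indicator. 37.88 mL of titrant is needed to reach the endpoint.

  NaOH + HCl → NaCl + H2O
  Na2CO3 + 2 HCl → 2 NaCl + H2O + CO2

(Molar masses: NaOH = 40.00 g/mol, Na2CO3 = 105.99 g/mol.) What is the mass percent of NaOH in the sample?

34.12 %

n(HCl) = 0.03788 × 0.3453 = 0.01308 mol
Let x = n(NaOH), y = n(Na2CO3).
Titrant: 1x + 2y = 0.01308;  mass: 40.00x + 105.99y = 0.6240
Solving, x = 5.323 × 10^-3 mol, y = 3.878 × 10^-3 mol
mass of NaOH = 5.323 × 10^-3 × 40.00 = 0.2129 g
% NaOH = 0.2129 / 0.6240 × 100 = 34.12 %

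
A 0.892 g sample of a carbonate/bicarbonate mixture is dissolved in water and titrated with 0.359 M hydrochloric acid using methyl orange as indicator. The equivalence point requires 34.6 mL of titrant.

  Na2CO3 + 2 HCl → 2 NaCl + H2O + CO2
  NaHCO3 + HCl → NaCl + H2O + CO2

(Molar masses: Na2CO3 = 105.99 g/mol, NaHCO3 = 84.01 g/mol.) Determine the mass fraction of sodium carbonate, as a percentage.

n(HCl) = 0.0346 × 0.359 = 0.0124 mol
Let x = n(Na2CO3), y = n(NaHCO3).
Titrant: 2x + 1y = 0.0124;  mass: 105.99x + 84.01y = 0.892
Solving, x = 2.44 × 10^-3 mol, y = 7.54 × 10^-3 mol
mass of Na2CO3 = 2.44 × 10^-3 × 105.99 = 0.259 g
% Na2CO3 = 0.259 / 0.892 × 100 = 29.0 %

29.0 %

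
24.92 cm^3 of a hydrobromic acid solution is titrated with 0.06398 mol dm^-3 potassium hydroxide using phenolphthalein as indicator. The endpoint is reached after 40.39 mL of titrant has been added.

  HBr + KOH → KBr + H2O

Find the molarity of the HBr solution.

n(KOH) = 0.04039 L × 0.06398 mol/L = 2.584 × 10^-3 mol
n(HBr) = 2.584 × 10^-3 mol (1:1 mole ratio)
[HBr] = 2.584 × 10^-3 mol / 0.02492 L = 0.1037 mol/L

0.1037 mol/L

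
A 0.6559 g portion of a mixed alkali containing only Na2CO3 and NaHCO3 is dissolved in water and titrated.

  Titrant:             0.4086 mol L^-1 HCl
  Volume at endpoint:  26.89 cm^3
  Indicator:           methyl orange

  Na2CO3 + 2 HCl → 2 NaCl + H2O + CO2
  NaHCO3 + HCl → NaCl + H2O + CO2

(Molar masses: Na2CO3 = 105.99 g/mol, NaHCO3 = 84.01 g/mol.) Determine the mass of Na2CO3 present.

0.4565 g

n(HCl) = 0.02689 × 0.4086 = 0.01099 mol
Let x = n(Na2CO3), y = n(NaHCO3).
Titrant: 2x + 1y = 0.01099;  mass: 105.99x + 84.01y = 0.6559
Solving, x = 4.307 × 10^-3 mol, y = 2.374 × 10^-3 mol
mass of Na2CO3 = 4.307 × 10^-3 × 105.99 = 0.4565 g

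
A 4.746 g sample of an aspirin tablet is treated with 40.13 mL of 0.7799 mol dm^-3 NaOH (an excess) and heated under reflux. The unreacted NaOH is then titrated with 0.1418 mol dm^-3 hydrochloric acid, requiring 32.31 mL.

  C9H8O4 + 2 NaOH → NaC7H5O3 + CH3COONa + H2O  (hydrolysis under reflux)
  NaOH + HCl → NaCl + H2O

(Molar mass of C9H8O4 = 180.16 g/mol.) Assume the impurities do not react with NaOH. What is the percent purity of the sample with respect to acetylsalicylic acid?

50.71 %

n(NaOH) added = 0.04013 × 0.7799 = 0.03130 mol
n(HCl) used in back-titration = 0.03231 × 0.1418 = 4.582 × 10^-3 mol
n(NaOH) left over = 4.582 × 10^-3 mol (1:1 ratio)
n(NaOH) consumed by analyte = 0.03130 − 4.582 × 10^-3 = 0.02672 mol
From the 1:2 ratio, n(C9H8O4) = 1/2 × 0.02672 = 0.01336 mol
mass of C9H8O4 = 0.01336 × 180.16 = 2.407 g
% C9H8O4 = 2.407 / 4.746 × 100 = 50.71 %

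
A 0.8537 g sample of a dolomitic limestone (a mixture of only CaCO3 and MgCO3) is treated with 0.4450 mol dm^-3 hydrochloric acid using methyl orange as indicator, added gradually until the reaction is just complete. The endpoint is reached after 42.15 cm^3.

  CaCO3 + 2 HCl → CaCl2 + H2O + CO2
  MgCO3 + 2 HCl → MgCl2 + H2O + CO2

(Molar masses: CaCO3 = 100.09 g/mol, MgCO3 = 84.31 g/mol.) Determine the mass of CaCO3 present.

n(HCl) = 0.04215 × 0.4450 = 0.01876 mol
Let x = n(CaCO3), y = n(MgCO3).
Titrant: 2x + 2y = 0.01876;  mass: 100.09x + 84.31y = 0.8537
Solving, x = 3.993 × 10^-3 mol, y = 5.385 × 10^-3 mol
mass of CaCO3 = 3.993 × 10^-3 × 100.09 = 0.3997 g

0.3997 g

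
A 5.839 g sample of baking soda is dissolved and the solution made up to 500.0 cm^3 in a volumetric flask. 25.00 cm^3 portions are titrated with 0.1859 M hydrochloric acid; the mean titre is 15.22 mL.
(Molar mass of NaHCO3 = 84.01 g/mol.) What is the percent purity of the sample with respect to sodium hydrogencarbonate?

81.42 %

NaHCO3 + HCl → NaCl + H2O + CO2
n(HCl) per titration = 0.01522 × 0.1859 = 2.829 × 10^-3 mol
n(NaHCO3) in each aliquot = 2.829 × 10^-3 mol (1:1 ratio)
n(NaHCO3) in the whole flask = 2.829 × 10^-3 × 500.0/25.00 = 0.05659 mol
mass of NaHCO3 = 0.05659 × 84.01 = 4.754 g
% NaHCO3 = 4.754 / 5.839 × 100 = 81.42 %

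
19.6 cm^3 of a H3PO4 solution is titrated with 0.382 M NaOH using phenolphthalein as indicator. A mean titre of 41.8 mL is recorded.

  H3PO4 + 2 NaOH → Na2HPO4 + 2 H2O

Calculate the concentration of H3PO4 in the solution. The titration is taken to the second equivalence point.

n(NaOH) = 0.0418 L × 0.382 mol/L = 0.0160 mol
From the 1:2 mole ratio, n(H3PO4) = 1/2 × 0.0160 = 7.98 × 10^-3 mol
[H3PO4] = 7.98 × 10^-3 mol / 0.0196 L = 0.407 mol/L

0.407 M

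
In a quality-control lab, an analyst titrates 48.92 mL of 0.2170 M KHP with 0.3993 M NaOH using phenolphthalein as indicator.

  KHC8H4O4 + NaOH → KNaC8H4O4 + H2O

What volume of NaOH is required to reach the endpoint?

26.59 mL

n(KHC8H4O4) = 0.04892 L × 0.2170 mol/L = 0.01062 mol
n(NaOH) = 0.01062 mol (1:1 stoichiometry)
V(NaOH) = 0.01062 mol / 0.3993 mol/L = 0.02659 L = 26.59 mL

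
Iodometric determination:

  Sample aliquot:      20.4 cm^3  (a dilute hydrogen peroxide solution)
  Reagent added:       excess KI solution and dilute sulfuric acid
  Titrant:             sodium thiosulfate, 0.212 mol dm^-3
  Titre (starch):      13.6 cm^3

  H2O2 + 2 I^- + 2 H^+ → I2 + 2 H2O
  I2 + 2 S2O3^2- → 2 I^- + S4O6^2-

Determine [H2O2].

n(S2O3^2-) = 0.0136 × 0.212 = 2.88 × 10^-3 mol
n(I2) = n(S2O3^2-)/2 = 1.44 × 10^-3 mol
n(H2O2) in the aliquot = 1.44 × 10^-3 mol (1:1 ratio)
[H2O2] = 1.44 × 10^-3 / 0.0204 = 0.0707 mol/L

0.0707 mol/L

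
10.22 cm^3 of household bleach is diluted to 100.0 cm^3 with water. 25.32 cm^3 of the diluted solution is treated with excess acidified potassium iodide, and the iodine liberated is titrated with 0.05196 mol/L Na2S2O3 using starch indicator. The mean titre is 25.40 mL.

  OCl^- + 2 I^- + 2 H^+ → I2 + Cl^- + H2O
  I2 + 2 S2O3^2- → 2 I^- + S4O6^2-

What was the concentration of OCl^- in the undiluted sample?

0.2550 mol/L

n(S2O3^2-) = 0.02540 × 0.05196 = 1.320 × 10^-3 mol
n(I2) = n(S2O3^2-)/2 = 6.599 × 10^-4 mol
n(OCl^-) in the aliquot = 6.599 × 10^-4 mol (1:1 ratio)
[OCl^-]_dilute = 6.599 × 10^-4 / 0.02532 = 0.02606 mol/L
[OCl^-]_original = 0.02606 × 100.0/10.22 = 0.2550 mol/L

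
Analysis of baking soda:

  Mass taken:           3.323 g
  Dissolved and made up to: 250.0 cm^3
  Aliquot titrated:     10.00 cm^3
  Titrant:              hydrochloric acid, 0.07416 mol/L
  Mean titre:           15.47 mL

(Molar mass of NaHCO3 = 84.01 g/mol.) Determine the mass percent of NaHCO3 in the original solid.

NaHCO3 + HCl → NaCl + H2O + CO2
n(HCl) per titration = 0.01547 × 0.07416 = 1.147 × 10^-3 mol
n(NaHCO3) in each aliquot = 1.147 × 10^-3 mol (1:1 ratio)
n(NaHCO3) in the whole flask = 1.147 × 10^-3 × 250.0/10.00 = 0.02868 mol
mass of NaHCO3 = 0.02868 × 84.01 = 2.410 g
% NaHCO3 = 2.410 / 3.323 × 100 = 72.51 %

72.51 %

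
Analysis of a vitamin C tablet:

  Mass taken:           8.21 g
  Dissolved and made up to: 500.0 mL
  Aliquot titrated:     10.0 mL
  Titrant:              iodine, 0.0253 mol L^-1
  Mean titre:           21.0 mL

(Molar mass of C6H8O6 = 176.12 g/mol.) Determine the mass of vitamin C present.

C6H8O6 + I2 → C6H6O6 + 2 HI
n(I2) per titration = 0.0210 × 0.0253 = 5.31 × 10^-4 mol
n(C6H8O6) in each aliquot = 5.31 × 10^-4 mol (1:1 ratio)
n(C6H8O6) in the whole flask = 5.31 × 10^-4 × 500.0/10.0 = 0.0266 mol
mass of C6H8O6 = 0.0266 × 176.12 = 4.68 g

4.68 g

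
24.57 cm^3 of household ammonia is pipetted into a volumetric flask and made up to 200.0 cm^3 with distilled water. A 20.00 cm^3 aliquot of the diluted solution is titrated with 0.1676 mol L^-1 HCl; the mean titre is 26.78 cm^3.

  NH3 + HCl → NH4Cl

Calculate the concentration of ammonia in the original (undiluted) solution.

n(HCl) = 0.02678 × 0.1676 = 4.488 × 10^-3 mol
n(NH3) in the aliquot = 4.488 × 10^-3 mol (1:1 ratio)
[NH3]_dilute = 4.488 × 10^-3 / 0.02000 = 0.2244 mol/L
Dilution factor = 200.0 / 24.57 = 8.140
[NH3]_stock = 0.2244 × 8.140 = 1.827 mol/L

1.827 mol/L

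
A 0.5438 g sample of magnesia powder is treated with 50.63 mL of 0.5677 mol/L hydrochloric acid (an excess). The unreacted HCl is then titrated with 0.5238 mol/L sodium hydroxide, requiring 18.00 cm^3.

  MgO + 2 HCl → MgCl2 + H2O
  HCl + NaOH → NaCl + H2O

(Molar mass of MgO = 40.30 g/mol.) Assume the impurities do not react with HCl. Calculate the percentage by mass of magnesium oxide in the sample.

n(HCl) added = 0.05063 × 0.5677 = 0.02874 mol
n(NaOH) used in back-titration = 0.01800 × 0.5238 = 9.428 × 10^-3 mol
n(HCl) left over = 9.428 × 10^-3 mol (1:1 ratio)
n(HCl) consumed by analyte = 0.02874 − 9.428 × 10^-3 = 0.01931 mol
From the 1:2 ratio, n(MgO) = 1/2 × 0.01931 = 9.657 × 10^-3 mol
mass of MgO = 9.657 × 10^-3 × 40.30 = 0.3892 g
% MgO = 0.3892 / 0.5438 × 100 = 71.57 %

71.57 %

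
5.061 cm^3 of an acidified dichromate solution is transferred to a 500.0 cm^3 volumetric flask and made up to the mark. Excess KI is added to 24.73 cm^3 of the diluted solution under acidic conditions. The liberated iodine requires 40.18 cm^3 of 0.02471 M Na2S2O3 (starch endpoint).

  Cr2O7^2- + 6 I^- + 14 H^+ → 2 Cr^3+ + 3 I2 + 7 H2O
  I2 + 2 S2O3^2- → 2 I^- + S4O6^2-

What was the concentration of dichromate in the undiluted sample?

0.6611 M

n(S2O3^2-) = 0.04018 × 0.02471 = 9.928 × 10^-4 mol
n(I2) = n(S2O3^2-)/2 = 4.964 × 10^-4 mol
From the 1:3 ratio, n(Cr2O7^2-) in the aliquot = 1/3 × 4.964 × 10^-4 = 1.655 × 10^-4 mol
[Cr2O7^2-]_dilute = 1.655 × 10^-4 / 0.02473 = 0.006691 mol/L
[Cr2O7^2-]_original = 0.006691 × 500.0/5.061 = 0.6611 mol/L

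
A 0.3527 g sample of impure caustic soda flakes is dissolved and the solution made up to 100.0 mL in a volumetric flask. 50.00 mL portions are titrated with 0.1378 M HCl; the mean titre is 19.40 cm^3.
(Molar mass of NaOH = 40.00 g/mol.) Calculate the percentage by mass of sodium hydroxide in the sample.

60.64 %

NaOH + HCl → NaCl + H2O
n(HCl) per titration = 0.01940 × 0.1378 = 2.673 × 10^-3 mol
n(NaOH) in each aliquot = 2.673 × 10^-3 mol (1:1 ratio)
n(NaOH) in the whole flask = 2.673 × 10^-3 × 100.0/50.00 = 5.347 × 10^-3 mol
mass of NaOH = 5.347 × 10^-3 × 40.00 = 0.2139 g
% NaOH = 0.2139 / 0.3527 × 100 = 60.64 %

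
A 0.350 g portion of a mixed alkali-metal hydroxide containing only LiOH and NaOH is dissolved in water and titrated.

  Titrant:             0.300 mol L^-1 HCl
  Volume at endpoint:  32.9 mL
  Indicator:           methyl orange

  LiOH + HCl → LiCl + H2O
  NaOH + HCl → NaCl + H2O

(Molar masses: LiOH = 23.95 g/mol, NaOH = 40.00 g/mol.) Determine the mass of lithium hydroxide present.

0.0669 g

n(HCl) = 0.0329 × 0.300 = 9.87 × 10^-3 mol
Let x = n(LiOH), y = n(NaOH).
Titrant: 1x + 1y = 9.87 × 10^-3;  mass: 23.95x + 40.00y = 0.350
Solving, x = 2.79 × 10^-3 mol, y = 7.08 × 10^-3 mol
mass of LiOH = 2.79 × 10^-3 × 23.95 = 0.0669 g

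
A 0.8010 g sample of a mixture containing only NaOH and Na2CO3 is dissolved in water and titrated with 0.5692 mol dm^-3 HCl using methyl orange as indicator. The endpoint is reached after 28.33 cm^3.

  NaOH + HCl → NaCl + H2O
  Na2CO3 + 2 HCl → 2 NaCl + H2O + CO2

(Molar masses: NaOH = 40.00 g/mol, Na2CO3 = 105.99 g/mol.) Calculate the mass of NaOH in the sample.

0.1649 g

n(HCl) = 0.02833 × 0.5692 = 0.01613 mol
Let x = n(NaOH), y = n(Na2CO3).
Titrant: 1x + 2y = 0.01613;  mass: 40.00x + 105.99y = 0.8010
Solving, x = 4.122 × 10^-3 mol, y = 6.002 × 10^-3 mol
mass of NaOH = 4.122 × 10^-3 × 40.00 = 0.1649 g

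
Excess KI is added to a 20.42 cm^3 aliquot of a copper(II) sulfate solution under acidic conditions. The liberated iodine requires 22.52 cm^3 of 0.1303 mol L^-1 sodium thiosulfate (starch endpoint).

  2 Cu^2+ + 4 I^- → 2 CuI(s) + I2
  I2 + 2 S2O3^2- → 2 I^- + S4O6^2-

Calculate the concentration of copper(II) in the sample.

0.1437 mol/L

n(S2O3^2-) = 0.02252 × 0.1303 = 2.934 × 10^-3 mol
n(I2) = n(S2O3^2-)/2 = 1.467 × 10^-3 mol
From the 2:1 ratio, n(Cu2+) in the aliquot = 2/1 × 1.467 × 10^-3 = 2.934 × 10^-3 mol
[Cu2+] = 2.934 × 10^-3 / 0.02042 = 0.1437 mol/L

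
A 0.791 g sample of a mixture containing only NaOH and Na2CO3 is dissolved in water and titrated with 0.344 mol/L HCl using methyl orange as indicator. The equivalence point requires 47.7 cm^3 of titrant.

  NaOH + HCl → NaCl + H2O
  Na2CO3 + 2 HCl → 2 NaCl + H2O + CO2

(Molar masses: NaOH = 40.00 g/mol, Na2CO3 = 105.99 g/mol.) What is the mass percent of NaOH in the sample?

n(HCl) = 0.0477 × 0.344 = 0.0164 mol
Let x = n(NaOH), y = n(Na2CO3).
Titrant: 1x + 2y = 0.0164;  mass: 40.00x + 105.99y = 0.791
Solving, x = 6.05 × 10^-3 mol, y = 5.18 × 10^-3 mol
mass of NaOH = 6.05 × 10^-3 × 40.00 = 0.242 g
% NaOH = 0.242 / 0.791 × 100 = 30.6 %

30.6 %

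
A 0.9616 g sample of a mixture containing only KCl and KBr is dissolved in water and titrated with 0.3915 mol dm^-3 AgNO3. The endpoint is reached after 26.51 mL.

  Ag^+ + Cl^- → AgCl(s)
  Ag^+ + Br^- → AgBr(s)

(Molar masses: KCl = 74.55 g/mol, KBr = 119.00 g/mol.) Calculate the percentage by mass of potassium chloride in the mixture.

47.70 %

n(AgNO3) = 0.02651 × 0.3915 = 0.01038 mol
Let x = n(KCl), y = n(KBr).
Titrant: 1x + 1y = 0.01038;  mass: 74.55x + 119.00y = 0.9616
Solving, x = 6.152 × 10^-3 mol, y = 4.227 × 10^-3 mol
mass of KCl = 6.152 × 10^-3 × 74.55 = 0.4586 g
% KCl = 0.4586 / 0.9616 × 100 = 47.70 %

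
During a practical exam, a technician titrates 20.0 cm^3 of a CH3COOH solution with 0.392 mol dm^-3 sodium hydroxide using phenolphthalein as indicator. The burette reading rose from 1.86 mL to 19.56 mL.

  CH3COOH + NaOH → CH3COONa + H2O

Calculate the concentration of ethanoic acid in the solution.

n(NaOH) = 0.0177 L × 0.392 mol/L = 6.94 × 10^-3 mol
n(CH3COOH) = 6.94 × 10^-3 mol (1:1 mole ratio)
[CH3COOH] = 6.94 × 10^-3 mol / 0.0200 L = 0.347 mol/L

0.347 mol/L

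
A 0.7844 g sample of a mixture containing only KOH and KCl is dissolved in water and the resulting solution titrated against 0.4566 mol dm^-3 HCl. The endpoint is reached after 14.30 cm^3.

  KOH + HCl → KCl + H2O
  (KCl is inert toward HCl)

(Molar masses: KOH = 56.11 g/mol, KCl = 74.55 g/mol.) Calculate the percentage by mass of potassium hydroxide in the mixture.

n(HCl) = 0.01430 × 0.4566 = 6.529 × 10^-3 mol
Let x = n(KOH), y = n(KCl).
Titrant: 1x = 6.529 × 10^-3;  mass: 56.11x + 74.55y = 0.7844
Solving, x = 6.529 × 10^-3 mol, y = 5.607 × 10^-3 mol
mass of KOH = 6.529 × 10^-3 × 56.11 = 0.3664 g
% KOH = 0.3664 / 0.7844 × 100 = 46.71 %

46.71 %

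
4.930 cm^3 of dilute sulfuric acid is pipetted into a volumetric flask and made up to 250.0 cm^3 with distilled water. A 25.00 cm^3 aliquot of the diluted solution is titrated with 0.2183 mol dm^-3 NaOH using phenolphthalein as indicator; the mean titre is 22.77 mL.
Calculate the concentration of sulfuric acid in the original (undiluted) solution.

H2SO4 + 2 NaOH → Na2SO4 + 2 H2O
n(NaOH) = 0.02277 × 0.2183 = 4.971 × 10^-3 mol
From the 1:2 ratio, n(H2SO4) in the aliquot = 1/2 × 4.971 × 10^-3 = 2.485 × 10^-3 mol
[H2SO4]_dilute = 2.485 × 10^-3 / 0.02500 = 0.09941 mol/L
Dilution factor = 250.0 / 4.930 = 50.71
[H2SO4]_stock = 0.09941 × 50.71 = 5.041 mol/L

5.041 mol/L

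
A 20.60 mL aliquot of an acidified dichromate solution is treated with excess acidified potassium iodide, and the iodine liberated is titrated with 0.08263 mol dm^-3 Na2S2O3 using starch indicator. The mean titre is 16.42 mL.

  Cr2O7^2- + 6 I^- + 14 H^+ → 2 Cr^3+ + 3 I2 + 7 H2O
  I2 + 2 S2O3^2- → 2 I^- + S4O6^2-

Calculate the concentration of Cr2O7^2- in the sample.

n(S2O3^2-) = 0.01642 × 0.08263 = 1.357 × 10^-3 mol
n(I2) = n(S2O3^2-)/2 = 6.784 × 10^-4 mol
From the 1:3 ratio, n(Cr2O7^2-) in the aliquot = 1/3 × 6.784 × 10^-4 = 2.261 × 10^-4 mol
[Cr2O7^2-] = 2.261 × 10^-4 / 0.02060 = 0.01098 mol/L

0.01098 mol/L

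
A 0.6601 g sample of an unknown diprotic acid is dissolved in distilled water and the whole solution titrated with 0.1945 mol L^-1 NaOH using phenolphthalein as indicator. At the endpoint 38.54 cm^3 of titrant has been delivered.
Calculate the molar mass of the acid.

n(NaOH) = 0.03854 L × 0.1945 mol/L = 7.496 × 10^-3 mol
From the 1:2 ratio, n(H2A) = 1/2 × 7.496 × 10^-3 = 3.748 × 10^-3 mol
M = m / n = 0.6601 g / 3.748 × 10^-3 mol = 176.1 g/mol

176.1 g/mol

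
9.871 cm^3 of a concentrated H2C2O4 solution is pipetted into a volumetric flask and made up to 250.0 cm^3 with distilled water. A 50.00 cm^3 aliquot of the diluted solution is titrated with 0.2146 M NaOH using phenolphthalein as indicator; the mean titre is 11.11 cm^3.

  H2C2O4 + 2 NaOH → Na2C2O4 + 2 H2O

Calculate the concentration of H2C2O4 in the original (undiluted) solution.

n(NaOH) = 0.01111 × 0.2146 = 2.384 × 10^-3 mol
From the 1:2 ratio, n(H2C2O4) in the aliquot = 1/2 × 2.384 × 10^-3 = 1.192 × 10^-3 mol
[H2C2O4]_dilute = 1.192 × 10^-3 / 0.05000 = 0.02384 mol/L
Dilution factor = 250.0 / 9.871 = 25.33
[H2C2O4]_stock = 0.02384 × 25.33 = 0.6038 mol/L

0.6038 M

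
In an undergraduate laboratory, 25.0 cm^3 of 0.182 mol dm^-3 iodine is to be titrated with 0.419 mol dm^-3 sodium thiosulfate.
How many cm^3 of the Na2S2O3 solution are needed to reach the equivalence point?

I2 + 2 S2O3^2- → 2 I^- + S4O6^2-
n(I2) = 0.0250 L × 0.182 mol/L = 4.55 × 10^-3 mol
From the 2:1 stoichiometry, n(Na2S2O3) = 2/1 × 4.55 × 10^-3 = 9.10 × 10^-3 mol
V(Na2S2O3) = 9.10 × 10^-3 mol / 0.419 mol/L = 0.0217 L = 21.7 mL

21.7 mL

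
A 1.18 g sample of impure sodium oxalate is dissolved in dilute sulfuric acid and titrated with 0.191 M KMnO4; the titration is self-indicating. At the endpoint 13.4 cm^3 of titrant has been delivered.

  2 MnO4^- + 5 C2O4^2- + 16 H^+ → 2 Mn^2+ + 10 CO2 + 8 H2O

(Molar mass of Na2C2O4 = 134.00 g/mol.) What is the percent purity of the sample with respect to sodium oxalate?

n(KMnO4) = 0.0134 L × 0.191 mol/L = 2.56 × 10^-3 mol
From the 5:2 ratio, n(Na2C2O4) = 5/2 × 2.56 × 10^-3 = 6.40 × 10^-3 mol
mass of Na2C2O4 = 6.40 × 10^-3 × 134.00 g/mol = 0.857 g
% Na2C2O4 = 0.857 / 1.18 × 100 = 72.7 %

72.7 %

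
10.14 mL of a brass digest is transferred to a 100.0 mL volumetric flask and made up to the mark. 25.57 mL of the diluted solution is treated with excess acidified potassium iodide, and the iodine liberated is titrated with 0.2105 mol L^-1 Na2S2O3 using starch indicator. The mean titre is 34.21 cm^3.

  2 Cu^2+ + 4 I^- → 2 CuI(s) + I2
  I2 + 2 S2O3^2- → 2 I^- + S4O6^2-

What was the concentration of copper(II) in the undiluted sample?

n(S2O3^2-) = 0.03421 × 0.2105 = 7.201 × 10^-3 mol
n(I2) = n(S2O3^2-)/2 = 3.601 × 10^-3 mol
From the 2:1 ratio, n(Cu2+) in the aliquot = 2/1 × 3.601 × 10^-3 = 7.201 × 10^-3 mol
[Cu2+]_dilute = 7.201 × 10^-3 / 0.02557 = 0.2816 mol/L
[Cu2+]_original = 0.2816 × 100.0/10.14 = 2.777 mol/L

2.777 mol/L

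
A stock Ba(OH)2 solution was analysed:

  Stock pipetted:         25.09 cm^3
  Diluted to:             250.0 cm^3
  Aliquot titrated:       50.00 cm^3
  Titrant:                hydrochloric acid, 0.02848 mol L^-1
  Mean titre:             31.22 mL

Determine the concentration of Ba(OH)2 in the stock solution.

Ba(OH)2 + 2 HCl → BaCl2 + 2 H2O
n(HCl) = 0.03122 × 0.02848 = 8.891 × 10^-4 mol
From the 1:2 ratio, n(Ba(OH)2) in the aliquot = 1/2 × 8.891 × 10^-4 = 4.446 × 10^-4 mol
[Ba(OH)2]_dilute = 4.446 × 10^-4 / 0.05000 = 0.008891 mol/L
Dilution factor = 250.0 / 25.09 = 9.964
[Ba(OH)2]_stock = 0.008891 × 9.964 = 0.08860 mol/L

0.08860 mol/L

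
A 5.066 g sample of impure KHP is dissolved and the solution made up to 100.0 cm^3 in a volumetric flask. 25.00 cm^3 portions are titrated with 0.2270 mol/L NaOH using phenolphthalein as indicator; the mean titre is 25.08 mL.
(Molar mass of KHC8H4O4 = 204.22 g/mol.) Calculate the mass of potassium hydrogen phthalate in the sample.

KHC8H4O4 + NaOH → KNaC8H4O4 + H2O
n(NaOH) per titration = 0.02508 × 0.2270 = 5.693 × 10^-3 mol
n(KHC8H4O4) in each aliquot = 5.693 × 10^-3 mol (1:1 ratio)
n(KHC8H4O4) in the whole flask = 5.693 × 10^-3 × 100.0/25.00 = 0.02277 mol
mass of KHC8H4O4 = 0.02277 × 204.22 = 4.651 g

4.651 g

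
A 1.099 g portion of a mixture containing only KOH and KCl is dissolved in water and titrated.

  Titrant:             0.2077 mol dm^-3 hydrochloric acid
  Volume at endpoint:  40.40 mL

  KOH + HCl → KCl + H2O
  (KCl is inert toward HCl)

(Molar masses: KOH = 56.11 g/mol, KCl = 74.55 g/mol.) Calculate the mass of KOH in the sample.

0.4708 g

n(HCl) = 0.04040 × 0.2077 = 8.391 × 10^-3 mol
Let x = n(KOH), y = n(KCl).
Titrant: 1x = 8.391 × 10^-3;  mass: 56.11x + 74.55y = 1.099
Solving, x = 8.391 × 10^-3 mol, y = 8.426 × 10^-3 mol
mass of KOH = 8.391 × 10^-3 × 56.11 = 0.4708 g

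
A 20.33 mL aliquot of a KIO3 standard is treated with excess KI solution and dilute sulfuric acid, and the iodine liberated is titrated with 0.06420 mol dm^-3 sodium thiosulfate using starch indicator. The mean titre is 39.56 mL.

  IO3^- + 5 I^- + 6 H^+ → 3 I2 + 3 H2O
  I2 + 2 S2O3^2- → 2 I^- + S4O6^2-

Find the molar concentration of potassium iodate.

0.02082 mol/L

n(S2O3^2-) = 0.03956 × 0.06420 = 2.540 × 10^-3 mol
n(I2) = n(S2O3^2-)/2 = 1.270 × 10^-3 mol
From the 1:3 ratio, n(IO3^-) in the aliquot = 1/3 × 1.270 × 10^-3 = 4.233 × 10^-4 mol
[IO3^-] = 4.233 × 10^-4 / 0.02033 = 0.02082 mol/L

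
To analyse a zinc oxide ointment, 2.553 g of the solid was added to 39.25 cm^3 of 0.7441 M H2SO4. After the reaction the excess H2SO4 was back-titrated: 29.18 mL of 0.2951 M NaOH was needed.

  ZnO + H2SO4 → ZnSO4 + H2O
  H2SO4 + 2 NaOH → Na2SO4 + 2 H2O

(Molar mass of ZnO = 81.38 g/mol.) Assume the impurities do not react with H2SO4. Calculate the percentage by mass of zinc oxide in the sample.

n(H2SO4) added = 0.03925 × 0.7441 = 0.02921 mol
n(NaOH) used in back-titration = 0.02918 × 0.2951 = 8.611 × 10^-3 mol
From the 1:2 ratio, n(H2SO4) left over = 1/2 × 8.611 × 10^-3 = 4.306 × 10^-3 mol
n(H2SO4) consumed by analyte = 0.02921 − 4.306 × 10^-3 = 0.02490 mol
n(ZnO) = 0.02490 mol (1:1 ratio)
mass of ZnO = 0.02490 × 81.38 = 2.026 g
% ZnO = 2.026 / 2.553 × 100 = 79.37 %

79.37 %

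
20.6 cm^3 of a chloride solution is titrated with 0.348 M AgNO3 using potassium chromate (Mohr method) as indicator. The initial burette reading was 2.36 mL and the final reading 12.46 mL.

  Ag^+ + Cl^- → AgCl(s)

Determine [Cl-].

0.171 M

n(AgNO3) = 0.0101 L × 0.348 mol/L = 3.51 × 10^-3 mol
n(Cl-) = 3.51 × 10^-3 mol (1:1 mole ratio)
[Cl-] = 3.51 × 10^-3 mol / 0.0206 L = 0.171 mol/L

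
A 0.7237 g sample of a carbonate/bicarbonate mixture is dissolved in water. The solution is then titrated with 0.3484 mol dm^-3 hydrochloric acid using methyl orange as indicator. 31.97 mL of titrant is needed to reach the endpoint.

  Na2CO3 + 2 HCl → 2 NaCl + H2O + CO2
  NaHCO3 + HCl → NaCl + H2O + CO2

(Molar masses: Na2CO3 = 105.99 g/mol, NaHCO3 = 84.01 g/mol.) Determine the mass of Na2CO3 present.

0.3623 g

n(HCl) = 0.03197 × 0.3484 = 0.01114 mol
Let x = n(Na2CO3), y = n(NaHCO3).
Titrant: 2x + 1y = 0.01114;  mass: 105.99x + 84.01y = 0.7237
Solving, x = 3.418 × 10^-3 mol, y = 4.302 × 10^-3 mol
mass of Na2CO3 = 3.418 × 10^-3 × 105.99 = 0.3623 g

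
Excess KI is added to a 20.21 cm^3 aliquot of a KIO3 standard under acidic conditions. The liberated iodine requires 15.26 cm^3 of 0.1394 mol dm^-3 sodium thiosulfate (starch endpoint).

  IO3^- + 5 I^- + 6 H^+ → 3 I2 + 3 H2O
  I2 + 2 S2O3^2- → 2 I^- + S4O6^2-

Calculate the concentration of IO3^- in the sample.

n(S2O3^2-) = 0.01526 × 0.1394 = 2.127 × 10^-3 mol
n(I2) = n(S2O3^2-)/2 = 1.064 × 10^-3 mol
From the 1:3 ratio, n(IO3^-) in the aliquot = 1/3 × 1.064 × 10^-3 = 3.545 × 10^-4 mol
[IO3^-] = 3.545 × 10^-4 / 0.02021 = 0.01754 mol/L

0.01754 mol/L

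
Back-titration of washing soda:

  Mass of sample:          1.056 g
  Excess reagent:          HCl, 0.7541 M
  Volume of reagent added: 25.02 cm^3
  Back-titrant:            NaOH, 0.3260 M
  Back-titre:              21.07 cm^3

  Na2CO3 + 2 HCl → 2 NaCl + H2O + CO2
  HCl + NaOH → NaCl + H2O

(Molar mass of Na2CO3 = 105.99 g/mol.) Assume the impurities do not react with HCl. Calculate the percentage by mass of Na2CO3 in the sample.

n(HCl) added = 0.02502 × 0.7541 = 0.01887 mol
n(NaOH) used in back-titration = 0.02107 × 0.3260 = 6.869 × 10^-3 mol
n(HCl) left over = 6.869 × 10^-3 mol (1:1 ratio)
n(HCl) consumed by analyte = 0.01887 − 6.869 × 10^-3 = 0.01200 mol
From the 1:2 ratio, n(Na2CO3) = 1/2 × 0.01200 = 5.999 × 10^-3 mol
mass of Na2CO3 = 5.999 × 10^-3 × 105.99 = 0.6359 g
% Na2CO3 = 0.6359 / 1.056 × 100 = 60.22 %

60.22 %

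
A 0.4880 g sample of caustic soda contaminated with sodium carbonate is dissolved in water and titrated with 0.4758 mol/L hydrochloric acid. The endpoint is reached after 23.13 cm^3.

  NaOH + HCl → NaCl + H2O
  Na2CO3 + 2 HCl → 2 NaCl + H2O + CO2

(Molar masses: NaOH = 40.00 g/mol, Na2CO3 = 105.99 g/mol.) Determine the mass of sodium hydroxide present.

n(HCl) = 0.02313 × 0.4758 = 0.01101 mol
Let x = n(NaOH), y = n(Na2CO3).
Titrant: 1x + 2y = 0.01101;  mass: 40.00x + 105.99y = 0.4880
Solving, x = 7.328 × 10^-3 mol, y = 1.839 × 10^-3 mol
mass of NaOH = 7.328 × 10^-3 × 40.00 = 0.2931 g

0.2931 g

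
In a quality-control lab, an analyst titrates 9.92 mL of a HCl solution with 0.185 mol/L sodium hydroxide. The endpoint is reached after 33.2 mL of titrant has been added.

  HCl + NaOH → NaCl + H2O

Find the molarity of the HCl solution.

0.619 mol/L

n(NaOH) = 0.0332 L × 0.185 mol/L = 6.14 × 10^-3 mol
n(HCl) = 6.14 × 10^-3 mol (1:1 mole ratio)
[HCl] = 6.14 × 10^-3 mol / 0.00992 L = 0.619 mol/L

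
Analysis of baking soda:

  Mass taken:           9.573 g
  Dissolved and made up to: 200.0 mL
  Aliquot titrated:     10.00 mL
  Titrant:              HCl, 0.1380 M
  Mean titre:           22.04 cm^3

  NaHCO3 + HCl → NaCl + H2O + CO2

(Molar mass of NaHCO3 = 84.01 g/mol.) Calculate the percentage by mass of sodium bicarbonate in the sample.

n(HCl) per titration = 0.02204 × 0.1380 = 3.042 × 10^-3 mol
n(NaHCO3) in each aliquot = 3.042 × 10^-3 mol (1:1 ratio)
n(NaHCO3) in the whole flask = 3.042 × 10^-3 × 200.0/10.00 = 0.06083 mol
mass of NaHCO3 = 0.06083 × 84.01 = 5.110 g
% NaHCO3 = 5.110 / 9.573 × 100 = 53.38 %

53.38 %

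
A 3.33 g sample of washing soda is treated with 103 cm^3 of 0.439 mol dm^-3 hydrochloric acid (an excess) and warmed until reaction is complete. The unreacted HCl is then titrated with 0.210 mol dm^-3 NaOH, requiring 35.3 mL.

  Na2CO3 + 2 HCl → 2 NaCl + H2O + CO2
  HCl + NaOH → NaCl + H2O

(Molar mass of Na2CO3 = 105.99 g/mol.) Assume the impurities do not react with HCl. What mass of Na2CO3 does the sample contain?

2.00 g

n(HCl) added = 0.103 × 0.439 = 0.0452 mol
n(NaOH) used in back-titration = 0.0353 × 0.210 = 7.41 × 10^-3 mol
n(HCl) left over = 7.41 × 10^-3 mol (1:1 ratio)
n(HCl) consumed by analyte = 0.0452 − 7.41 × 10^-3 = 0.0378 mol
From the 1:2 ratio, n(Na2CO3) = 1/2 × 0.0378 = 0.0189 mol
mass of Na2CO3 = 0.0189 × 105.99 = 2.00 g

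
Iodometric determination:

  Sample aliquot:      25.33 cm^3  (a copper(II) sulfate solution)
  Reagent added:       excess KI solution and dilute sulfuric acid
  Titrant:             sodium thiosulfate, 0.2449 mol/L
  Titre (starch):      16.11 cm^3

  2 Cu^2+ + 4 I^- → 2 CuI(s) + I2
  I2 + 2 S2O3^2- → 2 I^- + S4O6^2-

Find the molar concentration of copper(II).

n(S2O3^2-) = 0.01611 × 0.2449 = 3.945 × 10^-3 mol
n(I2) = n(S2O3^2-)/2 = 1.973 × 10^-3 mol
From the 2:1 ratio, n(Cu2+) in the aliquot = 2/1 × 1.973 × 10^-3 = 3.945 × 10^-3 mol
[Cu2+] = 3.945 × 10^-3 / 0.02533 = 0.1558 mol/L

0.1558 mol/L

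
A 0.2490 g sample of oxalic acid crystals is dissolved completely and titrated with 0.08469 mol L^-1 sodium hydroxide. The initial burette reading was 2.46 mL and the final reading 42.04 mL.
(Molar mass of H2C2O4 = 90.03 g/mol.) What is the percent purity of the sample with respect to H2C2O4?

60.60 %

H2C2O4 + 2 NaOH → Na2C2O4 + 2 H2O
n(NaOH) = 0.03958 L × 0.08469 mol/L = 3.352 × 10^-3 mol
From the 1:2 ratio, n(H2C2O4) = 1/2 × 3.352 × 10^-3 = 1.676 × 10^-3 mol
mass of H2C2O4 = 1.676 × 10^-3 × 90.03 g/mol = 0.1509 g
% H2C2O4 = 0.1509 / 0.2490 × 100 = 60.60 %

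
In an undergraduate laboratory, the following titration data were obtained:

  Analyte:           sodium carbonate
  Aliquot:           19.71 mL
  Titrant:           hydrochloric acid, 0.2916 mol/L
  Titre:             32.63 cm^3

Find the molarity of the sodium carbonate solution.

Na2CO3 + 2 HCl → 2 NaCl + H2O + CO2
n(HCl) = 0.03263 L × 0.2916 mol/L = 9.515 × 10^-3 mol
From the 1:2 mole ratio, n(Na2CO3) = 1/2 × 9.515 × 10^-3 = 4.757 × 10^-3 mol
[Na2CO3] = 4.757 × 10^-3 mol / 0.01971 L = 0.2414 mol/L

0.2414 mol/L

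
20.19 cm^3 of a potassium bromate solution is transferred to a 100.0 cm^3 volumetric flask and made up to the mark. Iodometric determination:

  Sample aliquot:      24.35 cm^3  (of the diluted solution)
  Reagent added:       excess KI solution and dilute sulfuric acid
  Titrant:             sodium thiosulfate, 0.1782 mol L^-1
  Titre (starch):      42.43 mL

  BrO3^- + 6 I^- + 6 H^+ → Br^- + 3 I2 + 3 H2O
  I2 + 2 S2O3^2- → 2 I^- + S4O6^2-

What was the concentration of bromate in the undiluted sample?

0.2563 mol/L

n(S2O3^2-) = 0.04243 × 0.1782 = 7.561 × 10^-3 mol
n(I2) = n(S2O3^2-)/2 = 3.781 × 10^-3 mol
From the 1:3 ratio, n(BrO3^-) in the aliquot = 1/3 × 3.781 × 10^-3 = 1.260 × 10^-3 mol
[BrO3^-]_dilute = 1.260 × 10^-3 / 0.02435 = 0.05175 mol/L
[BrO3^-]_original = 0.05175 × 100.0/20.19 = 0.2563 mol/L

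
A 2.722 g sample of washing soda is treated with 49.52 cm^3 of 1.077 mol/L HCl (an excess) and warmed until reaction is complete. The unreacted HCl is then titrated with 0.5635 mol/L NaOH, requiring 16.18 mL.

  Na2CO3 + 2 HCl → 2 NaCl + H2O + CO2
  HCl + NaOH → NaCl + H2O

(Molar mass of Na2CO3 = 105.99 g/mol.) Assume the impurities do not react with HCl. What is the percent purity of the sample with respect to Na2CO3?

n(HCl) added = 0.04952 × 1.077 = 0.05333 mol
n(NaOH) used in back-titration = 0.01618 × 0.5635 = 9.117 × 10^-3 mol
n(HCl) left over = 9.117 × 10^-3 mol (1:1 ratio)
n(HCl) consumed by analyte = 0.05333 − 9.117 × 10^-3 = 0.04422 mol
From the 1:2 ratio, n(Na2CO3) = 1/2 × 0.04422 = 0.02211 mol
mass of Na2CO3 = 0.02211 × 105.99 = 2.343 g
% Na2CO3 = 2.343 / 2.722 × 100 = 86.08 %

86.08 %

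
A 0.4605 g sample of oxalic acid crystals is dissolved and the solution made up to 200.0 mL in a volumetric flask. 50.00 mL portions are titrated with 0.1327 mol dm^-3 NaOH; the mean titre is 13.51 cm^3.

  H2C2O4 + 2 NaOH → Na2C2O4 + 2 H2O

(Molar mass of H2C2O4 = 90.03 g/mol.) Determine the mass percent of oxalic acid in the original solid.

70.10 %

n(NaOH) per titration = 0.01351 × 0.1327 = 1.793 × 10^-3 mol
From the 1:2 ratio, n(H2C2O4) in each aliquot = 1/2 × 1.793 × 10^-3 = 8.964 × 10^-4 mol
n(H2C2O4) in the whole flask = 8.964 × 10^-4 × 200.0/50.00 = 3.586 × 10^-3 mol
mass of H2C2O4 = 3.586 × 10^-3 × 90.03 = 0.3228 g
% H2C2O4 = 0.3228 / 0.4605 × 100 = 70.10 %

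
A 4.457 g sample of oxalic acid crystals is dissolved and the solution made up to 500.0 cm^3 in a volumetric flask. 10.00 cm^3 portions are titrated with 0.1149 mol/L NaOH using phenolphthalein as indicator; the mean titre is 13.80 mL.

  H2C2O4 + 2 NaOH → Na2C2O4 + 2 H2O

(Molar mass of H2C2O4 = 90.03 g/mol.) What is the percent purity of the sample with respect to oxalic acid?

n(NaOH) per titration = 0.01380 × 0.1149 = 1.586 × 10^-3 mol
From the 1:2 ratio, n(H2C2O4) in each aliquot = 1/2 × 1.586 × 10^-3 = 7.928 × 10^-4 mol
n(H2C2O4) in the whole flask = 7.928 × 10^-4 × 500.0/10.00 = 0.03964 mol
mass of H2C2O4 = 0.03964 × 90.03 = 3.569 g
% H2C2O4 = 3.569 / 4.457 × 100 = 80.07 %

80.07 %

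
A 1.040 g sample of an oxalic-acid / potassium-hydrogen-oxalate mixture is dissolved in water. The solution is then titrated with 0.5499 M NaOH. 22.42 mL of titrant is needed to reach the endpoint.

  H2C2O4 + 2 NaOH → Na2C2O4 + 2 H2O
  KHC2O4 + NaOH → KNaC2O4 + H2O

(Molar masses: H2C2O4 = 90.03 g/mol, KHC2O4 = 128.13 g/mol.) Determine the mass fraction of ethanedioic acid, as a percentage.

n(NaOH) = 0.02242 × 0.5499 = 0.01233 mol
Let x = n(H2C2O4), y = n(KHC2O4).
Titrant: 2x + 1y = 0.01233;  mass: 90.03x + 128.13y = 1.040
Solving, x = 3.247 × 10^-3 mol, y = 5.836 × 10^-3 mol
mass of H2C2O4 = 3.247 × 10^-3 × 90.03 = 0.2923 g
% H2C2O4 = 0.2923 / 1.040 × 100 = 28.11 %

28.11 %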